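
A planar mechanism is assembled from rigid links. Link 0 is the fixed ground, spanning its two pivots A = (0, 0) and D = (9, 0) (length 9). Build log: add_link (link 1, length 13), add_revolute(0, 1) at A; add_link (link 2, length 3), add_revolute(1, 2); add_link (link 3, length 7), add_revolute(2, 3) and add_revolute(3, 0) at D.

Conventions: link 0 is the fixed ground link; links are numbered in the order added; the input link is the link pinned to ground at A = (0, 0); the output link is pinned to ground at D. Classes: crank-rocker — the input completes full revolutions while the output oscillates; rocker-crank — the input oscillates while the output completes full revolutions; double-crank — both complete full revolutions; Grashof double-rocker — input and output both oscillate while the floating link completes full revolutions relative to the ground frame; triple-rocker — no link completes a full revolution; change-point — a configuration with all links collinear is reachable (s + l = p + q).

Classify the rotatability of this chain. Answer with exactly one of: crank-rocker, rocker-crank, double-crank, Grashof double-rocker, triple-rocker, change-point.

lengths: ground=9, input=13, coupler=3, output=7
sorted: s=3 (shortest), l=13 (longest), p+q=16
s + l = 16 vs p + q = 16
s + l = p + q → change-point (collinear configuration reachable)

change-point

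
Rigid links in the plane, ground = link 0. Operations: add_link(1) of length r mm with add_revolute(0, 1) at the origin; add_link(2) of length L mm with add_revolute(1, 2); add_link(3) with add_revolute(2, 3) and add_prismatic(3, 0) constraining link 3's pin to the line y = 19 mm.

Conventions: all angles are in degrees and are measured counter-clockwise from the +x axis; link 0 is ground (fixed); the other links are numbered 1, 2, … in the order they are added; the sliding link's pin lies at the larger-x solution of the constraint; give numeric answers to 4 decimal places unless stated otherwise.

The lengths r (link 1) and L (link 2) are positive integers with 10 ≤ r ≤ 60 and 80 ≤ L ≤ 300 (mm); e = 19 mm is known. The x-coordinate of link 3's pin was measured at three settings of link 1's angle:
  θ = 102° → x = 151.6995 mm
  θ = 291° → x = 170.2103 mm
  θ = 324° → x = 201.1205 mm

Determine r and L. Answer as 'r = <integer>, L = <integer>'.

constraint per measurement: (x − r cos θ)² + (r sin θ − e)² = L²
subtracting the θ₁ and θ₂ equations cancels the r² and L² terms:
r = (x₁² − x₂²) / (2[(x₁cos θ₁ + e sin θ₁) − (x₂cos θ₂ + e sin θ₂)]) = 53.0000 → r = 53
L² = (x₁ − r cos θ₁)² + (r sin θ₁ − e)² = 27555.9996 → L = 166.0000 → L = 166
check at θ₃=324°: x = 201.1205 (printed 201.1205) ✓

r = 53, L = 166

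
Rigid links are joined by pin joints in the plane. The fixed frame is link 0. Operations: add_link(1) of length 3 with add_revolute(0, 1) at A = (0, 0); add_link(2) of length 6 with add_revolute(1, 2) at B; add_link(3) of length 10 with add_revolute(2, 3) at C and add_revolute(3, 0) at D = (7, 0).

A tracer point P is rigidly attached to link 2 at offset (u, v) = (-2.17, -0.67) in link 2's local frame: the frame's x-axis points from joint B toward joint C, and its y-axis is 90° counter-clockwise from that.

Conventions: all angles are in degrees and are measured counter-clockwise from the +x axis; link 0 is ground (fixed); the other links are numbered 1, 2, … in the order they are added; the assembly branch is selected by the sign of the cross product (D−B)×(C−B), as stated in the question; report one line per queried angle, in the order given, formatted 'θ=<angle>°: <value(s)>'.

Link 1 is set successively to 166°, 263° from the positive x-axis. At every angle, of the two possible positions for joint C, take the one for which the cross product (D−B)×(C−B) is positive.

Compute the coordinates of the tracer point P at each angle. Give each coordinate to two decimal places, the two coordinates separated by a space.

A=(0,0), D=(7.00,0)
θ=166°: B = A + 3.00·(cos166°, sin166°) = (-2.9109, 0.7258)
θ=166°: |BD| = 9.9374
θ=166°: circle(B,6.00) ∩ circle(D,10.00): a=1.7486, h=5.7396
θ=166°:   candidates: C₊=(-0.7478,6.3223) cross=57.036; C₋=(-1.5862,-5.1262) cross=-57.036
θ=166°:   branch + wants cross > 0 → take C=(-0.7478,6.3223) (cross=57.036)
θ=166°: ex = (C−B)/|BC| = (0.3605,0.9328); ey = (-0.9328,0.3605)
θ=166°: P = B + -2.17·ex + -0.67·ey = (-3.0683,-1.5399)
θ=263°: B = A + 3.00·(cos263°, sin263°) = (-0.3656, -2.9776)
θ=263°: |BD| = 7.9447
θ=263°: circle(B,6.00) ∩ circle(D,10.00): a=-0.0555, h=5.9997
θ=263°:   candidates: C₊=(-2.6657,2.5640) cross=47.666; C₋=(1.8316,-8.5608) cross=-47.666
θ=263°:   branch + wants cross > 0 → take C=(-2.6657,2.5640) (cross=47.666)
θ=263°: ex = (C−B)/|BC| = (-0.3834,0.9236); ey = (-0.9236,-0.3834)
θ=263°: P = B + -2.17·ex + -0.67·ey = (1.0851,-4.7250)

θ=166°: -3.07 -1.54
θ=263°: 1.09 -4.73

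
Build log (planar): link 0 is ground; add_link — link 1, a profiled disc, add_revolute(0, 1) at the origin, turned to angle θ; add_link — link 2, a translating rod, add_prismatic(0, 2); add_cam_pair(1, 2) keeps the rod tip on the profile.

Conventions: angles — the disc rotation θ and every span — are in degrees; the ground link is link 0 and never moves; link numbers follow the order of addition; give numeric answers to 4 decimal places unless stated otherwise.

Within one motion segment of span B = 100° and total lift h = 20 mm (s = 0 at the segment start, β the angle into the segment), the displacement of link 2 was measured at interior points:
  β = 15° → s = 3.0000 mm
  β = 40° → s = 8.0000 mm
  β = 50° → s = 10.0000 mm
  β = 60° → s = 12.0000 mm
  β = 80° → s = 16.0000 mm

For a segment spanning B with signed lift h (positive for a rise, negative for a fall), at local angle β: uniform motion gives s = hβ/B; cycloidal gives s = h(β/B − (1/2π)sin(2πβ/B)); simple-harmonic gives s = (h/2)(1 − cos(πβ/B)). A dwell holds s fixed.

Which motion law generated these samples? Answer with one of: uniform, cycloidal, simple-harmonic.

candidates at β/B = r: uniform s = h·r (linear in β); cycloidal s = h·(r − sin(2πr)/(2π)); simple-harmonic s = (h/2)(1 − cos(πr))
β=15°: printed 3.0000 | uniform 3.0000, cycloidal 0.4248, simple-harmonic 1.0899
β=40°: printed 8.0000 | uniform 8.0000, cycloidal 6.1290, simple-harmonic 6.9098
β=50°: printed 10.0000 | uniform 10.0000, cycloidal 10.0000, simple-harmonic 10.0000
β=60°: printed 12.0000 | uniform 12.0000, cycloidal 13.8710, simple-harmonic 13.0902
β=80°: printed 16.0000 | uniform 16.0000, cycloidal 19.0273, simple-harmonic 18.0902
only one law matches every sample → uniform

uniform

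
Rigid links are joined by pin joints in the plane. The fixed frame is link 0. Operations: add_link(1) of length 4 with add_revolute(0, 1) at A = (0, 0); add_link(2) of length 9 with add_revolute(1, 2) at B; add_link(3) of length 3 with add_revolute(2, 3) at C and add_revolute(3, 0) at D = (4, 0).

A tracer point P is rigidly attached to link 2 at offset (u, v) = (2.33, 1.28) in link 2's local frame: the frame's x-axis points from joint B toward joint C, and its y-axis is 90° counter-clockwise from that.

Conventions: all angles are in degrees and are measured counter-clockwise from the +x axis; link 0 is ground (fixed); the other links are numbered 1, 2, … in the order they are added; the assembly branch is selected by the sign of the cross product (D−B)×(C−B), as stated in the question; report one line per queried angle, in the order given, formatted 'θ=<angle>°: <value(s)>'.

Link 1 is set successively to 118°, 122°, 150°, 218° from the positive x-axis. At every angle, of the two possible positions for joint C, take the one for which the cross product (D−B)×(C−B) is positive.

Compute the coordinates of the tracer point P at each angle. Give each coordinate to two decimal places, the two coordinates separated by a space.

A=(0,0), D=(4.00,0)
θ=118°: B = A + 4.00·(cos118°, sin118°) = (-1.8779, 3.5318)
θ=118°: |BD| = 6.8573
θ=118°: circle(B,9.00) ∩ circle(D,3.00): a=8.6785, h=2.3840
θ=118°:   candidates: C₊=(6.7889,1.1055) cross=16.348; C₋=(4.3332,-2.9814) cross=-16.348
θ=118°:   branch + wants cross > 0 → take C=(6.7889,1.1055) (cross=16.348)
θ=118°: ex = (C−B)/|BC| = (0.9630,-0.2696); ey = (0.2696,0.9630)
θ=118°: P = B + 2.33·ex + 1.28·ey = (0.7109,4.1363)
θ=122°: B = A + 4.00·(cos122°, sin122°) = (-2.1197, 3.3922)
θ=122°: |BD| = 6.9970
θ=122°: circle(B,9.00) ∩ circle(D,3.00): a=8.6436, h=2.5077
θ=122°:   candidates: C₊=(6.6559,1.3950) cross=17.546; C₋=(4.2244,-2.9916) cross=-17.546
θ=122°:   branch + wants cross > 0 → take C=(6.6559,1.3950) (cross=17.546)
θ=122°: ex = (C−B)/|BC| = (0.9751,-0.2219); ey = (0.2219,0.9751)
θ=122°: P = B + 2.33·ex + 1.28·ey = (0.4363,4.1232)
θ=150°: B = A + 4.00·(cos150°, sin150°) = (-3.4641, 2.0000)
θ=150°: |BD| = 7.7274
θ=150°: circle(B,9.00) ∩ circle(D,3.00): a=8.5224, h=2.8927
θ=150°:   candidates: C₊=(5.5166,2.5884) cross=22.353; C₋=(4.0193,-2.9999) cross=-22.353
θ=150°:   branch + wants cross > 0 → take C=(5.5166,2.5884) (cross=22.353)
θ=150°: ex = (C−B)/|BC| = (0.9979,0.0654); ey = (-0.0654,0.9979)
θ=150°: P = B + 2.33·ex + 1.28·ey = (-1.2228,3.4296)
θ=218°: B = A + 4.00·(cos218°, sin218°) = (-3.1520, -2.4626)
θ=218°: |BD| = 7.5641
θ=218°: circle(B,9.00) ∩ circle(D,3.00): a=8.5414, h=2.8364
θ=218°:   candidates: C₊=(4.0005,3.0000) cross=21.455; C₋=(5.8474,-2.3637) cross=-21.455
θ=218°:   branch + wants cross > 0 → take C=(4.0005,3.0000) (cross=21.455)
θ=218°: ex = (C−B)/|BC| = (0.7947,0.6070); ey = (-0.6070,0.7947)
θ=218°: P = B + 2.33·ex + 1.28·ey = (-2.0772,-0.0312)

θ=118°: 0.71 4.14
θ=122°: 0.44 4.12
θ=150°: -1.22 3.43
θ=218°: -2.08 -0.03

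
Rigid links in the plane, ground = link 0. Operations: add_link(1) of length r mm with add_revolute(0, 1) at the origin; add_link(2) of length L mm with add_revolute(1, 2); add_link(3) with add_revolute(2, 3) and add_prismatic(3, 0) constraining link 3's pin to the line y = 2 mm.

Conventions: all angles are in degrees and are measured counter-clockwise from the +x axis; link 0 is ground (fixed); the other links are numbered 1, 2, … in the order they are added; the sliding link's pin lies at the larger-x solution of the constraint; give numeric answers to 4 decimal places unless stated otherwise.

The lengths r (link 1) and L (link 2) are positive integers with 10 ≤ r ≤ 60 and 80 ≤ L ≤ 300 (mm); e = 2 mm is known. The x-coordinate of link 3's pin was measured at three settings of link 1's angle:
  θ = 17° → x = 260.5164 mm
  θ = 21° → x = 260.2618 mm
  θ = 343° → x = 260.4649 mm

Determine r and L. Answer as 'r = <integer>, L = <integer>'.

constraint per measurement: (x − r cos θ)² + (r sin θ − e)² = L²
subtracting the θ₁ and θ₂ equations cancels the r² and L² terms:
r = (x₁² − x₂²) / (2[(x₁cos θ₁ + e sin θ₁) − (x₂cos θ₂ + e sin θ₂)]) = 11.0019 → r = 11
L² = (x₁ − r cos θ₁)² + (r sin θ₁ − e)² = 62500.0027 → L = 250.0000 → L = 250
check at θ₃=343°: x = 260.4649 (printed 260.4649) ✓

r = 11, L = 250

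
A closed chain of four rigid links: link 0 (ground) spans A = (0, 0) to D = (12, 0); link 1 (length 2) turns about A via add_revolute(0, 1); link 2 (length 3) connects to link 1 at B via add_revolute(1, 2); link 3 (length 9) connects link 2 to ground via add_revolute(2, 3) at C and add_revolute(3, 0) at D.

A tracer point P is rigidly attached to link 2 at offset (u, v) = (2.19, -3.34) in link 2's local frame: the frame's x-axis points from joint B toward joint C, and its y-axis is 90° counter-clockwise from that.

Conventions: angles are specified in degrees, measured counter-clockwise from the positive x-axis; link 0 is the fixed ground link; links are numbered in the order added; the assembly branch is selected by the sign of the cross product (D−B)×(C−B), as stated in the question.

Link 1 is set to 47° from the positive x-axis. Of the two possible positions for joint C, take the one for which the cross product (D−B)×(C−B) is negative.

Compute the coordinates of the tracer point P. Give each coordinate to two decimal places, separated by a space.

A=(0,0), D=(12.00,0)
B = A + 2.00·(cos47°, sin47°) = (1.3640, 1.4627)
|BD| = 10.7361
circle(B,3.00) ∩ circle(D,9.00): a=2.0149, h=2.2227
  candidates: C₊=(3.6629,3.3901) cross=23.863; C₋=(3.0573,-1.0137) cross=-23.863
  branch - wants cross < 0 → take C=(3.0573,-1.0137) (cross=-23.863)
ex = (C−B)/|BC| = (0.5644,-0.8255); ey = (0.8255,0.5644)
P = B + 2.19·ex + -3.34·ey = (-0.1570,-2.2303)

-0.16 -2.23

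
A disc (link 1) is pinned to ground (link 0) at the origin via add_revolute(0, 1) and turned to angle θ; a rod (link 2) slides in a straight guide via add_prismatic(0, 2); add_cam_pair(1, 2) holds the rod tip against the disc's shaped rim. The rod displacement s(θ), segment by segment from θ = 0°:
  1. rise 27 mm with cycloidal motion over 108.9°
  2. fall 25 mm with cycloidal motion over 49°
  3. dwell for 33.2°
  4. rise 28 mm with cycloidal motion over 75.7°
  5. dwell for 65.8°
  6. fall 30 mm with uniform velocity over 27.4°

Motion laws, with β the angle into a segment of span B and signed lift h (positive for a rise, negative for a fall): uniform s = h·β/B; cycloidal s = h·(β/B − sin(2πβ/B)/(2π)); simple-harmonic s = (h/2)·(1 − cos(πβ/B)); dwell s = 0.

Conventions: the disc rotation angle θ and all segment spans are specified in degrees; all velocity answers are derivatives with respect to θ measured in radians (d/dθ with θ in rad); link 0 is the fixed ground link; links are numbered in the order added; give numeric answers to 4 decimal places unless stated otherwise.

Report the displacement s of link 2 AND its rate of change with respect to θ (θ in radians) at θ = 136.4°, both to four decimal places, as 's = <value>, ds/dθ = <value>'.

segment 1 (0° to 108.9°, cycloidal, h = 27) is passed completely: s = 0.0000 + (27) = 27.0000
θ = 136.4° falls in segment 2 (108.9° to 157.9°, cycloidal, h = -25): β = 136.4 − 108.9 = 27.5°, B = 49°; Δs = -25·(0.5612 − sin(2π·0.5612)/(2π)) = -15.5238; s = 27.0000 − 15.5238 = 11.4762
velocity in seg [108.9°–157.9°] (cycloidal), θ in radians: β = 27.5° = 0.4800 rad, B = 49° = 0.8552 rad; ds/dθ = (h/B)(1 − cos(2πβ/B)) = ((-25)/0.8552)(1 − cos(2π·0.5612)) = -56.328672 mm/rad

s = 11.4762, ds/dθ = -56.3287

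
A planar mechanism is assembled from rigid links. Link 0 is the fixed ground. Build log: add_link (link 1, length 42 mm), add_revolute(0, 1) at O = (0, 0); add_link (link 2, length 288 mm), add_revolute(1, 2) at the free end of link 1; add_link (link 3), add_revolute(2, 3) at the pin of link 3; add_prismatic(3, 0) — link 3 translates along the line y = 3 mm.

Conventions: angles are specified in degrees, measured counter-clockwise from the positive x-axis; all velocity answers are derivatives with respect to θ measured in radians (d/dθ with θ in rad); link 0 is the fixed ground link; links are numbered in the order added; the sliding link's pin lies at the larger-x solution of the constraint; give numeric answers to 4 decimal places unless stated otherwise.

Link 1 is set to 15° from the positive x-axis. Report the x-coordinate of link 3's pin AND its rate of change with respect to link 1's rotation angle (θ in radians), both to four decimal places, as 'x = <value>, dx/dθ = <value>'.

geometry: r = 42 mm, L = 288 mm, e = 3 mm
crank pin P = (r cos θ, r sin θ) = (40.568885, 10.870400)
h = r sin θ − e = 10.870400 − 3 = 7.870400
x = r cos θ + √(L² − h²) = 40.568885 + 287.892440 = 328.461324
dx/dθ = −r sin θ − h·r cos θ/√(L² − h²) (θ in radians; h = 7.870400) = -11.979472

x = 328.4613, dx/dθ = -11.9795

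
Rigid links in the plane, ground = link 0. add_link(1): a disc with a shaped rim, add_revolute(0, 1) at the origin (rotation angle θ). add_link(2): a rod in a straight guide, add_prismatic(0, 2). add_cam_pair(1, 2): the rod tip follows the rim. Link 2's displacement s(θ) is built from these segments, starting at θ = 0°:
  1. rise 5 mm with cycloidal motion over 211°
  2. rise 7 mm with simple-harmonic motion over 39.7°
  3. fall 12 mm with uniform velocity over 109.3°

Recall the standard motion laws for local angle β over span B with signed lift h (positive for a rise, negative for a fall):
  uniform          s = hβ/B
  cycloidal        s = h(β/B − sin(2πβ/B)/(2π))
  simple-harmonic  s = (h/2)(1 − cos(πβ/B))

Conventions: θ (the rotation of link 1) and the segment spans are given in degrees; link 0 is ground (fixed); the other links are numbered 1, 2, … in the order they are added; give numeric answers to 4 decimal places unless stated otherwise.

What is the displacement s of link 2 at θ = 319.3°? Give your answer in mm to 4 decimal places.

segment 1 (0° to 211°, cycloidal, h = 5) is passed completely: s = 0.0000 + (5) = 5.0000
segment 2 (211° to 250.7°, simple-harmonic, h = 7) is passed completely: s = 5.0000 + (7) = 12.0000
θ = 319.3° falls in segment 3 (250.7° to 360°, uniform, h = -12): β = 319.3 − 250.7 = 68.6°, B = 109.3°; Δs = -12·68.6/109.3 = -7.5316; s = 12.0000 − 7.5316 = 4.4684

4.4684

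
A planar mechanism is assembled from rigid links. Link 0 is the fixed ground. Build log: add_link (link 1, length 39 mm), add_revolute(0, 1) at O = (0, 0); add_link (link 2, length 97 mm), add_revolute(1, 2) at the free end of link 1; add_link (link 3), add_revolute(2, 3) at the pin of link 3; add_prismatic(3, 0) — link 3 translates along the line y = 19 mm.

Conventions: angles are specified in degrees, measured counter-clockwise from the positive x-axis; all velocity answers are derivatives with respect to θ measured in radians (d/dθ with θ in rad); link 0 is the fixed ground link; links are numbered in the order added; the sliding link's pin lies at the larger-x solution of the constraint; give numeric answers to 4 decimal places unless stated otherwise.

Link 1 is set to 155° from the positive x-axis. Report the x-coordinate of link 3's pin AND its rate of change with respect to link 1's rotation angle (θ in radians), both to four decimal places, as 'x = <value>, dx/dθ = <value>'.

geometry: r = 39 mm, L = 97 mm, e = 19 mm
crank pin P = (r cos θ, r sin θ) = (-35.346004, 16.482112)
h = r sin θ − e = 16.482112 − 19 = -2.517888
x = r cos θ + √(L² − h²) = -35.346004 + 96.967315 = 61.621312
dx/dθ = −r sin θ − h·r cos θ/√(L² − h²) (θ in radians; h = -2.517888) = -17.399919

x = 61.6213, dx/dθ = -17.3999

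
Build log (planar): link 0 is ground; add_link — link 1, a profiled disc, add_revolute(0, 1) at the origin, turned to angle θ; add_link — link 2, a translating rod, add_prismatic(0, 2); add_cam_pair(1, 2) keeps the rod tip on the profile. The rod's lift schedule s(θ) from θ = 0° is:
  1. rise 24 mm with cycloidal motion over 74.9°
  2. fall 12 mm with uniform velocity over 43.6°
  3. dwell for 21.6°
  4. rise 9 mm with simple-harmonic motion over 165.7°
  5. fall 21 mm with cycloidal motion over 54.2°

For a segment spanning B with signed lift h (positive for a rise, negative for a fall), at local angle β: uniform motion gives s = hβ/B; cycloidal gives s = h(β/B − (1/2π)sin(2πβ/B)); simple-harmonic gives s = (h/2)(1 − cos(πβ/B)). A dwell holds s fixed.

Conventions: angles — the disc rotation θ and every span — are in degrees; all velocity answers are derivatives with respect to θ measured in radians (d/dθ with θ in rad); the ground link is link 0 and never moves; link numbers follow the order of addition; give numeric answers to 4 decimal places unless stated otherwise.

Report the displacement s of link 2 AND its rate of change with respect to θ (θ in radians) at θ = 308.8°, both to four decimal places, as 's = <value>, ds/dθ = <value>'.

seg 1 [0°–74.9°] cycloidal, h=24: full span → s += 24 → s = 24.0000
seg 2 [74.9°–118.5°] uniform, h=-12: full span → s += -12 → s = 12.0000
seg 3 [118.5°–140.1°] dwell: s stays 12.0000
seg 4 [140.1°–305.8°] simple-harmonic, h=9: full span → s += 9 → s = 21.0000
seg 5 [305.8°–360°] cycloidal, h=-21: θ=308.8° here. β=3, B=54.2. -21·(0.0554 − sin(2π·0.0554)/(2π)) = -0.0233 → s = 20.9767
velocity in seg [305.8°–360°] (cycloidal), θ in radians: β = 3° = 0.0524 rad, B = 54.2° = 0.9460 rad; ds/dθ = (h/B)(1 − cos(2πβ/B)) = ((-21)/0.9460)(1 − cos(2π·0.0554)) = -1.329029 mm/rad

s = 20.9767, ds/dθ = -1.3290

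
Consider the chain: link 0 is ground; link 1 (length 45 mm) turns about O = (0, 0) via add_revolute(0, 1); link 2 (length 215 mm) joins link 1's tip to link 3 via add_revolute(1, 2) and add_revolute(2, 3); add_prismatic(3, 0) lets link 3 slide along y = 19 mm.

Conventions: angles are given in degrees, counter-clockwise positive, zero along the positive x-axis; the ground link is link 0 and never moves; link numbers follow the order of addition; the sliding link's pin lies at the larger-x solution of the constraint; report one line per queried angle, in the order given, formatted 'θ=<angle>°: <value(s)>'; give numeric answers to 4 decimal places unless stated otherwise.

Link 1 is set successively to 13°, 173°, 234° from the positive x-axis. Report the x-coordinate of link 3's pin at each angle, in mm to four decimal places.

geometry: r = 45 mm, L = 215 mm, e = 19 mm
θ=13°: crank pin P = (r cos θ, r sin θ) = (43.846653, 10.122797)
θ=13°: h = r sin θ − e = 10.122797 − 19 = -8.877203
θ=13°: x = r cos θ + √(L² − h²) = 43.846653 + 214.816655 = 258.663308
θ=173°: crank pin P = (r cos θ, r sin θ) = (-44.664577, 5.484120)
θ=173°: h = r sin θ − e = 5.484120 − 19 = -13.515880
θ=173°: x = r cos θ + √(L² − h²) = -44.664577 + 214.574745 = 169.910168
θ=234°: crank pin P = (r cos θ, r sin θ) = (-26.450336, -36.405765)
θ=234°: h = r sin θ − e = -36.405765 − 19 = -55.405765
θ=234°: x = r cos θ + √(L² − h²) = -26.450336 + 207.738300 = 181.287964

θ=13°: 258.6633
θ=173°: 169.9102
θ=234°: 181.2880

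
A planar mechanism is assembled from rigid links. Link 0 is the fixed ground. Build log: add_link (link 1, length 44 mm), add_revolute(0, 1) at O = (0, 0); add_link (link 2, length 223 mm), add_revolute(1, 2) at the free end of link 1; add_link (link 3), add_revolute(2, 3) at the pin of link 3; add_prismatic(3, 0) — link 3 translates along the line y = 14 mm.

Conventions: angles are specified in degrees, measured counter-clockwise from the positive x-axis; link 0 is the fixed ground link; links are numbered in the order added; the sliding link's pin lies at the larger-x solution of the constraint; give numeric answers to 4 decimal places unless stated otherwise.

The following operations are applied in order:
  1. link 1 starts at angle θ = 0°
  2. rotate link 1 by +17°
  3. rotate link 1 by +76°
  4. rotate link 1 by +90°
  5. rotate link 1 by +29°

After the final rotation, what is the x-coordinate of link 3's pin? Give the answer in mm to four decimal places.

geometry: r = 44 mm, L = 223 mm, e = 14 mm; θ starts at 0°
rotate link 1 by +17°: θ ← 0° +17° = 17°
rotate link 1 by +76°: θ ← 17° +76° = 93°
rotate link 1 by +90°: θ ← 93° +90° = 183°
rotate link 1 by +29°: θ ← 183° +29° = 212°
crank pin P = (r cos θ, r sin θ) = (-37.314116, -23.316448)
h = r sin θ − e = -23.316448 − 14 = -37.316448
x = r cos θ + √(L² − h²) = -37.314116 + 219.855595 = 182.541479

182.5415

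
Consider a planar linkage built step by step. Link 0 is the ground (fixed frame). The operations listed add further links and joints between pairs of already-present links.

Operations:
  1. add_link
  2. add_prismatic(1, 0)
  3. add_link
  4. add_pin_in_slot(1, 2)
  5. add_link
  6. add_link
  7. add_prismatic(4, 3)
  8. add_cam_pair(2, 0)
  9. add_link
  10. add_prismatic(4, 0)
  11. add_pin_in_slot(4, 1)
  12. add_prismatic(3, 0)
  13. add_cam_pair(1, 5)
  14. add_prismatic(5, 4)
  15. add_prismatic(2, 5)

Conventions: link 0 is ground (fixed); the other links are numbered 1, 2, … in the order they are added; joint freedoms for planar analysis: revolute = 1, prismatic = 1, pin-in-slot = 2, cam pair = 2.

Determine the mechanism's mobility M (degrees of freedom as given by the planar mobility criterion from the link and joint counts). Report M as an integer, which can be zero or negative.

(L,J1,J2)=(1,0,0); link0 fixed
link1: (2,0,0)
P 1-0 [J1]: (2,1,0)
link2: (3,1,0)
PS 1-2 [J2]: (3,1,1)
link3: (4,1,1)
link4: (5,1,1)
P 4-3 [J1]: (5,2,1)
C 2-0 [J2]: (5,2,2)
link5: (6,2,2)
P 4-0 [J1]: (6,3,2)
PS 4-1 [J2]: (6,3,3)
P 3-0 [J1]: (6,4,3)
C 1-5 [J2]: (6,4,4)
P 5-4 [J1]: (6,5,4)
P 2-5 [J1]: (6,6,4)
Grübler: 3·5 − 2·6 − 4 = -1

M = -1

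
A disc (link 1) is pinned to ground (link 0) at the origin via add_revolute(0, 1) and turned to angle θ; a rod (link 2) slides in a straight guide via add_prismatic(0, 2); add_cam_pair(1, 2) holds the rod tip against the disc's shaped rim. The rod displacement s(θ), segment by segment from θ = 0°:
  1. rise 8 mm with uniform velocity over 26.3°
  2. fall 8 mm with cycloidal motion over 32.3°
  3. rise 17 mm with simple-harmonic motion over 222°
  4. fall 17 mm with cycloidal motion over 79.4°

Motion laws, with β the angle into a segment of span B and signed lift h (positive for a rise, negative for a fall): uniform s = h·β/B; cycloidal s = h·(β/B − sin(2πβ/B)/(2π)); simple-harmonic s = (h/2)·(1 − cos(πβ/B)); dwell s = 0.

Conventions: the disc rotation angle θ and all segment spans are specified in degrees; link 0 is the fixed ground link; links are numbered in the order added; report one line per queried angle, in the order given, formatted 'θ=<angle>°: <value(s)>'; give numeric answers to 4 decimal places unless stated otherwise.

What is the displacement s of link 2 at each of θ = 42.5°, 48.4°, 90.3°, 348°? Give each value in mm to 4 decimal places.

segment 1 (0° to 26.3°, uniform, h = 8) is passed completely: s = 0.0000 + (8) = 8.0000
θ = 42.5° falls in segment 2 (26.3° to 58.6°, cycloidal, h = -8): β = 42.5 − 26.3 = 16.2°, B = 32.3°; Δs = -8·(0.5015 − sin(2π·0.5015)/(2π)) = -4.0248; s = 8.0000 − 4.0248 = 3.9752
θ = 48.4° falls in segment 2 (26.3° to 58.6°, cycloidal, h = -8): β = 48.4 − 26.3 = 22.1°, B = 32.3°; Δs = -8·(0.6842 − sin(2π·0.6842)/(2π)) = -6.6397; s = 8.0000 − 6.6397 = 1.3603
segment 2 (26.3° to 58.6°, cycloidal, h = -8) is passed completely: s = 8.0000 + (-8) = 0.0000
θ = 90.3° falls in segment 3 (58.6° to 280.6°, simple-harmonic, h = 17): β = 90.3 − 58.6 = 31.7°, B = 222°; Δs = 17/2·(1 − cos(π·0.1428)) = 0.8410; s = 0.0000 + 0.8410 = 0.8410
segment 3 (58.6° to 280.6°, simple-harmonic, h = 17) is passed completely: s = 0.0000 + (17) = 17.0000
θ = 348° falls in segment 4 (280.6° to 360°, cycloidal, h = -17): β = 348 − 280.6 = 67.4°, B = 79.4°; Δs = -17·(0.8489 − sin(2π·0.8489)/(2π)) = -16.6309; s = 17.0000 − 16.6309 = 0.3691

θ=42.5°: 3.9752
θ=48.4°: 1.3603
θ=90.3°: 0.8410
θ=348°: 0.3691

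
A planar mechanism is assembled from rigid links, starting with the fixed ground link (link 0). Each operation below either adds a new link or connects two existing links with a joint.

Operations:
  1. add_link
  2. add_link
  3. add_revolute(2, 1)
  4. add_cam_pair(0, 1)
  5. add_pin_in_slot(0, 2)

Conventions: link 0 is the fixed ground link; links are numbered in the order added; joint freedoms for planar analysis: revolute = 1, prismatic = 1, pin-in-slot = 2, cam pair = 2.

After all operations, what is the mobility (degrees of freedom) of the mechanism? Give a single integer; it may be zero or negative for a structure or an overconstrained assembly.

(L,J1,J2)=(1,0,0); link0 fixed
link1: (2,0,0)
link2: (3,0,0)
R 2-1 [J1]: (3,1,0)
C 0-1 [J2]: (3,1,1)
PS 0-2 [J2]: (3,1,2)
Grübler: 3·2 − 2·1 − 2 = 2

M = 2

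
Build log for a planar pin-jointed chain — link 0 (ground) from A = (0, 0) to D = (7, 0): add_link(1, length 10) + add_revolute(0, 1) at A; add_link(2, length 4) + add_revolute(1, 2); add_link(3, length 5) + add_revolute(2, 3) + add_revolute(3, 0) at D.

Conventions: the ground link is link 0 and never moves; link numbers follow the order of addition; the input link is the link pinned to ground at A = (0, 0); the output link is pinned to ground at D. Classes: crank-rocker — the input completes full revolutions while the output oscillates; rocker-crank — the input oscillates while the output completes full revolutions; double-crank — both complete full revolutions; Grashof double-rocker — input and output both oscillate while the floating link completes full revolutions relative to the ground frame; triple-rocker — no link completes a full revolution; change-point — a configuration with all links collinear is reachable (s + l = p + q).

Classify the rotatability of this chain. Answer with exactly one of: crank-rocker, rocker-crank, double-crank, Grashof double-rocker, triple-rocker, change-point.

lengths: ground=7, input=10, coupler=4, output=5
sorted: s=4 (shortest), l=10 (longest), p+q=12
s + l = 14 vs p + q = 12
s + l > p + q → non-Grashof → no link fully rotates → triple-rocker

triple-rocker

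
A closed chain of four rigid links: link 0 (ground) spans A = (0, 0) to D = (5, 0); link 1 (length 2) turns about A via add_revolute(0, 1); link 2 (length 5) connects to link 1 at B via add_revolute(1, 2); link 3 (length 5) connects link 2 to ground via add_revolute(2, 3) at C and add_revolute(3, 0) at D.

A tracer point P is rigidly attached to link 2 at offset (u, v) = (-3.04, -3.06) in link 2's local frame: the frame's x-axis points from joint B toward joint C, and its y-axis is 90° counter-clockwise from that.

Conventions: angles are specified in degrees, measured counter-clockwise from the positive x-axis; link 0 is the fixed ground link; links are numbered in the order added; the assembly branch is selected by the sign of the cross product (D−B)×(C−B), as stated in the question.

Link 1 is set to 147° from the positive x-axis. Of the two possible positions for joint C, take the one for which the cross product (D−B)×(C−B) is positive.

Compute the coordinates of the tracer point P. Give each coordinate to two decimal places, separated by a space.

A=(0,0), D=(5.00,0)
B = A + 2.00·(cos147°, sin147°) = (-1.6773, 1.0893)
|BD| = 6.7656
circle(B,5.00) ∩ circle(D,5.00): a=3.3828, h=3.6819
  candidates: C₊=(2.2541,4.1785) cross=24.911; C₋=(1.0685,-3.0893) cross=-24.911
  branch + wants cross > 0 → take C=(2.2541,4.1785) (cross=24.911)
ex = (C−B)/|BC| = (0.7863,0.6179); ey = (-0.6179,0.7863)
P = B + -3.04·ex + -3.06·ey = (-2.1770,-3.1951)

-2.18 -3.20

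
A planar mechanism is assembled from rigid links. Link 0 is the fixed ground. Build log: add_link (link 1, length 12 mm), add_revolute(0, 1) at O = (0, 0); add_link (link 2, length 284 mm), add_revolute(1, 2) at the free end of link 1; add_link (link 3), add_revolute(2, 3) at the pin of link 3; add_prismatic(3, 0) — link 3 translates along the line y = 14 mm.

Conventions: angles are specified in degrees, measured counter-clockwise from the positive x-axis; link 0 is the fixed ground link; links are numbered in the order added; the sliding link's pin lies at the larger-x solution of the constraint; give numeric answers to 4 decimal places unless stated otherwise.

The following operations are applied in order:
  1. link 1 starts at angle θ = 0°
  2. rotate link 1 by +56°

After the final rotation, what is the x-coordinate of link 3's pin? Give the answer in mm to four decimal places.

geometry: r = 12 mm, L = 284 mm, e = 14 mm; θ starts at 0°
rotate link 1 by +56°: θ ← 0° +56° = 56°
crank pin P = (r cos θ, r sin θ) = (6.710315, 9.948451)
h = r sin θ − e = 9.948451 − 14 = -4.051549
x = r cos θ + √(L² − h²) = 6.710315 + 283.971099 = 290.681414

290.6814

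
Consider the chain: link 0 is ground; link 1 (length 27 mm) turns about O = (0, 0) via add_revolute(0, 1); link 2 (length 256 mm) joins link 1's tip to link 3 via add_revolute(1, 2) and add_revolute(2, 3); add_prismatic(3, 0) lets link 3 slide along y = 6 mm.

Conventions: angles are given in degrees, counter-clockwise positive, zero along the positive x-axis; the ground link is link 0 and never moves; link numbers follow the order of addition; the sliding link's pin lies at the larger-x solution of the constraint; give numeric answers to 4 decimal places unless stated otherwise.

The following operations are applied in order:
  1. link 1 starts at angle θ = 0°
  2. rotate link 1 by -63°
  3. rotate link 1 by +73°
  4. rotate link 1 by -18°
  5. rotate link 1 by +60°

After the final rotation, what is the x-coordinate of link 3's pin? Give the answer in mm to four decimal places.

geometry: r = 27 mm, L = 256 mm, e = 6 mm; θ starts at 0°
rotate link 1 by -63°: θ ← 0° -63° = -63°
rotate link 1 by +73°: θ ← -63° +73° = 10°
rotate link 1 by -18°: θ ← 10° -18° = -8°
rotate link 1 by +60°: θ ← -8° +60° = 52°
crank pin P = (r cos θ, r sin θ) = (16.622860, 21.276290)
h = r sin θ − e = 21.276290 − 6 = 15.276290
x = r cos θ + √(L² − h²) = 16.622860 + 255.543802 = 272.166662

272.1667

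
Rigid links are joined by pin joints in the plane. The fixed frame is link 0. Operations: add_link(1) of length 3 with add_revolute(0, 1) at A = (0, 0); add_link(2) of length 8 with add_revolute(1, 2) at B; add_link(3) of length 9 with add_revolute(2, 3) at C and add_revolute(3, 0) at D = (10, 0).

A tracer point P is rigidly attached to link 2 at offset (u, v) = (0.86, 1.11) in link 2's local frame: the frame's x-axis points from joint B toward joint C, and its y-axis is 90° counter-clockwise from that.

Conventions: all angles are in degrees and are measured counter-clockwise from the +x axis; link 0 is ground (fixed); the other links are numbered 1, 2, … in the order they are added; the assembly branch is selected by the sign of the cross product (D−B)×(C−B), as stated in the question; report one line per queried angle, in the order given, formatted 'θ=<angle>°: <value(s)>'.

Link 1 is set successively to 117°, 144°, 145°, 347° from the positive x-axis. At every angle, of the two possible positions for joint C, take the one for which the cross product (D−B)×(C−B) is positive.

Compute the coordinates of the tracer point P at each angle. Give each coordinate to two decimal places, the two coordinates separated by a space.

A=(0,0), D=(10.00,0)
θ=117°: B = A + 3.00·(cos117°, sin117°) = (-1.3620, 2.6730)
θ=117°: |BD| = 11.6722
θ=117°: circle(B,8.00) ∩ circle(D,9.00): a=5.1079, h=6.1571
θ=117°:   candidates: C₊=(5.0202,7.4967) cross=71.867; C₋=(2.2001,-4.4902) cross=-71.867
θ=117°:   branch + wants cross > 0 → take C=(5.0202,7.4967) (cross=71.867)
θ=117°: ex = (C−B)/|BC| = (0.7978,0.6030); ey = (-0.6030,0.7978)
θ=117°: P = B + 0.86·ex + 1.11·ey = (-1.3452,4.0771)
θ=144°: B = A + 3.00·(cos144°, sin144°) = (-2.4271, 1.7634)
θ=144°: |BD| = 12.5515
θ=144°: circle(B,8.00) ∩ circle(D,9.00): a=5.5986, h=5.7146
θ=144°:   candidates: C₊=(3.9188,6.6347) cross=71.726; C₋=(2.3131,-4.6811) cross=-71.726
θ=144°:   branch + wants cross > 0 → take C=(3.9188,6.6347) (cross=71.726)
θ=144°: ex = (C−B)/|BC| = (0.7932,0.6089); ey = (-0.6089,0.7932)
θ=144°: P = B + 0.86·ex + 1.11·ey = (-2.4208,3.1675)
θ=145°: B = A + 3.00·(cos145°, sin145°) = (-2.4575, 1.7207)
θ=145°: |BD| = 12.5757
θ=145°: circle(B,8.00) ∩ circle(D,9.00): a=5.6120, h=5.7014
θ=145°:   candidates: C₊=(3.8818,6.6006) cross=71.699; C₋=(2.3216,-4.6949) cross=-71.699
θ=145°:   branch + wants cross > 0 → take C=(3.8818,6.6006) (cross=71.699)
θ=145°: ex = (C−B)/|BC| = (0.7924,0.6100); ey = (-0.6100,0.7924)
θ=145°: P = B + 0.86·ex + 1.11·ey = (-2.4531,3.1249)
θ=347°: B = A + 3.00·(cos347°, sin347°) = (2.9231, -0.6749)
θ=347°: |BD| = 7.1090
θ=347°: circle(B,8.00) ∩ circle(D,9.00): a=2.3588, h=7.6443
θ=347°:   candidates: C₊=(4.5456,7.1589) cross=54.344; C₋=(5.9970,-8.0607) cross=-54.344
θ=347°:   branch + wants cross > 0 → take C=(4.5456,7.1589) (cross=54.344)
θ=347°: ex = (C−B)/|BC| = (0.2028,0.9792); ey = (-0.9792,0.2028)
θ=347°: P = B + 0.86·ex + 1.11·ey = (2.0106,0.3924)

θ=117°: -1.35 4.08
θ=144°: -2.42 3.17
θ=145°: -2.45 3.12
θ=347°: 2.01 0.39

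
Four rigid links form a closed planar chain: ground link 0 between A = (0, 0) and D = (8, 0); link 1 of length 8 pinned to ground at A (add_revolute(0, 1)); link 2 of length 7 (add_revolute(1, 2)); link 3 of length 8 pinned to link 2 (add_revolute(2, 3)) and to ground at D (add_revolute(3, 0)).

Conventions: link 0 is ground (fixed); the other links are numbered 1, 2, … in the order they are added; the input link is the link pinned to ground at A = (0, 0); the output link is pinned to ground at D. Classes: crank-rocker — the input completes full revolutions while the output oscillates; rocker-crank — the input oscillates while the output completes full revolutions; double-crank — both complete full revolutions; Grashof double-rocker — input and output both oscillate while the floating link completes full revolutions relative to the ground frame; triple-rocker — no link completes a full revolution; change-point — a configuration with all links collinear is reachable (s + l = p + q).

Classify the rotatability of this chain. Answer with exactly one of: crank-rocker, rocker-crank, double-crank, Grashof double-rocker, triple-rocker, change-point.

lengths: ground=8, input=8, coupler=7, output=8
sorted: s=7 (shortest), l=8 (longest), p+q=16
s + l = 15 vs p + q = 16
s + l < p + q (Grashof) with shortest = coupler link → Grashof double-rocker

Grashof double-rocker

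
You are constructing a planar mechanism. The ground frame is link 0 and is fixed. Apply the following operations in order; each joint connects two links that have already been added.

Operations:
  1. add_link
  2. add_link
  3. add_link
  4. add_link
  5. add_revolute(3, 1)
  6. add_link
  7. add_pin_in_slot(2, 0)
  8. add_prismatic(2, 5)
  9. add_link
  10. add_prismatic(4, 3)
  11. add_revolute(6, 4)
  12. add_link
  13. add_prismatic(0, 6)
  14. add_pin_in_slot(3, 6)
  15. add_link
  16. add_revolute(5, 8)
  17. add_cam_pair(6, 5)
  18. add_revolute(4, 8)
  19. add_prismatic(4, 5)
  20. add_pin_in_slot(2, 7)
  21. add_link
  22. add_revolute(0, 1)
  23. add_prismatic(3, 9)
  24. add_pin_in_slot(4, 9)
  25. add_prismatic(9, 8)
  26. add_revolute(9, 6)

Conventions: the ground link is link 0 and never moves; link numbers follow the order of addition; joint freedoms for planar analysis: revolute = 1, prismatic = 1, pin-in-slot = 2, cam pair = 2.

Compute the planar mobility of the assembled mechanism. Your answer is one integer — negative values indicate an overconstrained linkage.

ground; <1,0,0>
#1 <2,0,0>
#2 <3,0,0>
#3 <4,0,0>
#4 <5,0,0>
R:3↔1 J1 <5,1,0>
#5 <6,1,0>
PS:2↔0 J2 <6,1,1>
P:2↔5 J1 <6,2,1>
#6 <7,2,1>
P:4↔3 J1 <7,3,1>
R:6↔4 J1 <7,4,1>
#7 <8,4,1>
P:0↔6 J1 <8,5,1>
PS:3↔6 J2 <8,5,2>
#8 <9,5,2>
R:5↔8 J1 <9,6,2>
C:6↔5 J2 <9,6,3>
R:4↔8 J1 <9,7,3>
P:4↔5 J1 <9,8,3>
PS:2↔7 J2 <9,8,4>
#9 <10,8,4>
R:0↔1 J1 <10,9,4>
P:3↔9 J1 <10,10,4>
PS:4↔9 J2 <10,10,5>
P:9↔8 J1 <10,11,5>
R:9↔6 J1 <10,12,5>
3×9 − 2×12 − 1×5 = -2

M = -2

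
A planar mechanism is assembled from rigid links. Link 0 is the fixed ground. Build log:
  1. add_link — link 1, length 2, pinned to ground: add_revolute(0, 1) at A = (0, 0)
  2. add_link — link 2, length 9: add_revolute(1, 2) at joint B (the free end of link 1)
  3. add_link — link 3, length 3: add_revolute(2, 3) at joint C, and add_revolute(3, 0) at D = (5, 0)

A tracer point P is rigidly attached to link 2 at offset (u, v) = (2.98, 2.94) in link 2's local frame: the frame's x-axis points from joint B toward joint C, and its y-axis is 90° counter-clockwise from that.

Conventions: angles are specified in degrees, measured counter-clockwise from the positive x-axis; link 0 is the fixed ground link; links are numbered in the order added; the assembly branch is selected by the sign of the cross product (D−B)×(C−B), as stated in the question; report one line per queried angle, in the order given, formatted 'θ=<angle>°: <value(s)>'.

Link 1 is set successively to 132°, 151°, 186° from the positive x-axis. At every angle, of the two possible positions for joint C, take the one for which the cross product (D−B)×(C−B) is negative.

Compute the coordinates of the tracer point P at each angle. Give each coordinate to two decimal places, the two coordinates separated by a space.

A=(0,0), D=(5.00,0)
θ=132°: B = A + 2.00·(cos132°, sin132°) = (-1.3383, 1.4863)
θ=132°: |BD| = 6.5102
θ=132°: circle(B,9.00) ∩ circle(D,3.00): a=8.7849, h=1.9560
θ=132°:   candidates: C₊=(7.6612,1.3850) cross=12.734; C₋=(6.7681,-2.4236) cross=-12.734
θ=132°:   branch - wants cross < 0 → take C=(6.7681,-2.4236) (cross=-12.734)
θ=132°: ex = (C−B)/|BC| = (0.9007,-0.4344); ey = (0.4344,0.9007)
θ=132°: P = B + 2.98·ex + 2.94·ey = (2.6231,2.8397)
θ=151°: B = A + 2.00·(cos151°, sin151°) = (-1.7492, 0.9696)
θ=151°: |BD| = 6.8185
θ=151°: circle(B,9.00) ∩ circle(D,3.00): a=8.6890, h=2.3455
θ=151°:   candidates: C₊=(7.1850,2.0557) cross=15.993; C₋=(6.5179,-2.5877) cross=-15.993
θ=151°:   branch - wants cross < 0 → take C=(6.5179,-2.5877) (cross=-15.993)
θ=151°: ex = (C−B)/|BC| = (0.9186,-0.3953); ey = (0.3953,0.9186)
θ=151°: P = B + 2.98·ex + 2.94·ey = (2.1501,2.4924)
θ=186°: B = A + 2.00·(cos186°, sin186°) = (-1.9890, -0.2091)
θ=186°: |BD| = 6.9922
θ=186°: circle(B,9.00) ∩ circle(D,3.00): a=8.6447, h=2.5038
θ=186°:   candidates: C₊=(6.5769,2.5521) cross=17.507; C₋=(6.7267,-2.4533) cross=-17.507
θ=186°:   branch - wants cross < 0 → take C=(6.7267,-2.4533) (cross=-17.507)
θ=186°: ex = (C−B)/|BC| = (0.9684,-0.2494); ey = (0.2494,0.9684)
θ=186°: P = B + 2.98·ex + 2.94·ey = (1.6299,1.8950)

θ=132°: 2.62 2.84
θ=151°: 2.15 2.49
θ=186°: 1.63 1.89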